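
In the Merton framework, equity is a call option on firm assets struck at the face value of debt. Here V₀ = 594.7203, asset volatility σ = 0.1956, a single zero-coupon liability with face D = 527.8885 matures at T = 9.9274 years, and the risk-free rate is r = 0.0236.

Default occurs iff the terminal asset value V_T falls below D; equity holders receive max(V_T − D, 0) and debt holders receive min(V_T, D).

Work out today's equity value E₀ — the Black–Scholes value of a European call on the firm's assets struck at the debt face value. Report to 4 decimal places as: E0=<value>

E0=229.8147

Apply the equity-as-call identities (strike 527.8885, horizon 9.9274 years):
d₁ = [ln(V₀/D) + (r + σ²/2)T] / (σ√T)
   = [ln(594.7203/527.8885) + (0.0236 + 0.5·0.1956²)·9.9274] / (0.1956·√9.9274)
   = [0.119206 + 0.424195] / 0.616292 = 0.881726
d₂ = d₁ − σ√T = 0.881726 − 0.616292 = 0.265434
N(d₁) = 0.811037,  N(d₂) = 0.604662,  e^(−rT) = 0.791135
E₀ = V₀·N(d₁) − D·e^(−rT)·N(d₂)
   = 594.7203·0.811037 − 527.8885·0.791135·0.604662 = 229.814665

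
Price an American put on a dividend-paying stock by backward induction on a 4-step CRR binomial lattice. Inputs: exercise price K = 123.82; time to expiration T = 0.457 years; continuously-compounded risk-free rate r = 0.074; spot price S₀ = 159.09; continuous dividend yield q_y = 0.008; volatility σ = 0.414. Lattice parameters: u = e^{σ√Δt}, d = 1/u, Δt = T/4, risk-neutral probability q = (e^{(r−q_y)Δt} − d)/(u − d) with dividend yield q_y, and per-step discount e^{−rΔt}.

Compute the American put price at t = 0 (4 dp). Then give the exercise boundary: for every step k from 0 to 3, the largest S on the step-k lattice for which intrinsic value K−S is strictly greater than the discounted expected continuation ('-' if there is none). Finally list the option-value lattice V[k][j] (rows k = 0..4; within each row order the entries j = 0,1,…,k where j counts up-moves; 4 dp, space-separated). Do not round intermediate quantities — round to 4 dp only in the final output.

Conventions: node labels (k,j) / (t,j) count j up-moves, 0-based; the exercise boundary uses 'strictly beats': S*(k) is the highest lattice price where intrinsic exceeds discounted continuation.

price = 3.1297
boundary = - - - 104.5498
tree:
3.1297
5.7720 0.4558
10.5829 0.9049 0.0000
19.2702 1.7966 0.0000 0.0000
32.9230 3.5669 0.0000 0.0000 0.0000

params: Δt=0.11425 u=1.15020 d=0.86941 q=0.49203 e^(-rΔt)=0.99158
t_4 payoffs: 32.9230 3.5669 0.0000 0.0000 0.0000
t_3: node(3,0) S=104.5498 payoff=19.2702 vs cont=18.3233 → 19.2702 [stop]  node(3,1) S=138.3151 payoff=0.0000 vs cont=1.7966 → 1.7966 [wait]  node(3,2) S=182.9853 payoff=0.0000 vs cont=0.0000 → 0.0000 [wait]  node(3,3) S=242.0821 payoff=0.0000 vs cont=0.0000 → 0.0000 [wait]  ⇒ S*(3)=104.5498
t_2: node(2,0) S=120.2531 payoff=3.5669 vs cont=10.5829 → 10.5829 [wait]  node(2,1) S=159.0900 payoff=0.0000 vs cont=0.9049 → 0.9049 [wait]  node(2,2) S=210.4696 payoff=0.0000 vs cont=0.0000 → 0.0000 [wait]  ⇒ S*(2)=-
t_1: node(1,0) S=138.3151 payoff=0.0000 vs cont=5.7720 → 5.7720 [wait]  node(1,1) S=182.9853 payoff=0.0000 vs cont=0.4558 → 0.4558 [wait]  ⇒ S*(1)=-
t_0: node(0,0) S=159.0900 payoff=0.0000 vs cont=3.1297 → 3.1297 [wait]  ⇒ S*(0)=-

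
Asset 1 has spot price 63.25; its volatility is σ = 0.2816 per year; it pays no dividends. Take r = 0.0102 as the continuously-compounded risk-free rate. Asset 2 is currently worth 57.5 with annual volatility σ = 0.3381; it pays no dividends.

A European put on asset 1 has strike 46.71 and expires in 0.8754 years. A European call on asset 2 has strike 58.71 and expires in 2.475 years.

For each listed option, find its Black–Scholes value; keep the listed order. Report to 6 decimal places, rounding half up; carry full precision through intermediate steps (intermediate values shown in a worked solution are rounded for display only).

price(asset 1 put K=46.71) = 0.820945
price(asset 2 call K=58.71) = 12.159712

[asset 1 put K=46.71]
σ√T = 0.2816·√0.8754 = 0.263473
d₁ = (ln(S/K) + (r+σ²/2)T) / (σ√T) = (ln(63.25/46.71) + (0.0102+0.2816²/2)·0.8754) / 0.263473 = (0.303137 + 0.043638) / 0.263473 = 1.316169
d₂ = d₁ − σ√T = 1.316169 − 0.263473 = 1.052696
e^{−rT} = 0.991111
N(−d₁) = 0.094059,  N(−d₂) = 0.146240
price = K·e^{−rT}·N(−d₂) − S·N(−d₁) = 6.770152 − 5.949207 = 0.820945
[asset 2 call K=58.71]
σ√T = 0.3381·√2.475 = 0.531903
d₁ = (ln(S/K) + (r+σ²/2)T) / (σ√T) = (ln(57.5/58.71) + (0.0102+0.3381²/2)·2.475) / 0.531903 = (-0.020825 + 0.166706) / 0.531903 = 0.274261
d₂ = d₁ − σ√T = 0.274261 − 0.531903 = -0.257642
e^{−rT} = 0.975071
N(d₁) = 0.608058,  N(d₂) = 0.398342
price = S·N(d₁) − K·e^{−rT}·N(d₂) = 34.963339 − 22.803627 = 12.159712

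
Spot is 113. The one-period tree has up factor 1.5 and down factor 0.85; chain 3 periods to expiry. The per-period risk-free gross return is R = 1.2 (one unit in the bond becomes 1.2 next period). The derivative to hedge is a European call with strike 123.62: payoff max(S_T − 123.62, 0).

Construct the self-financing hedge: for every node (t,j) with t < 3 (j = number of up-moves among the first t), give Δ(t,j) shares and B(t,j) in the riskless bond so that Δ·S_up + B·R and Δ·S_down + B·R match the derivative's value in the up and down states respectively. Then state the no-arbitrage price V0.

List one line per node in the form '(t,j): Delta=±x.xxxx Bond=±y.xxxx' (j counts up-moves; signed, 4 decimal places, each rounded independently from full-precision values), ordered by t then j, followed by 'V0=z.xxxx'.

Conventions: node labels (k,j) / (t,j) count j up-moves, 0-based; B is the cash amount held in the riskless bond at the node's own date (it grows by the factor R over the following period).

(0,0): Delta=0.8877 Bond=-55.5327
(1,0): Delta=0.6648 Bond=-45.2277
(1,1): Delta=0.9960 Bond=-84.9920
(2,0): Delta=0.0000 Bond=0.0000
(2,1): Delta=0.9877 Bond=-100.7931
(2,2): Delta=1.0000 Bond=-103.0167
V0=44.7760

Since d<R<u, set p* = (R−d)/(u−d) = 0.5385; price each node as the discounted p*-expectation of its children.
Terminal payoffs: V(3,0)=0.0000, V(3,1)=0.0000, V(3,2)=92.4925, V(3,3)=257.7550
(2,0): S=81.6425. Δ = (V_up−V_dn)/(S_up−S_dn) = (0.0000−0.0000)/(122.4637−69.3961) = 0.0000. V = [p*·0.0000 + (1−p*)·0.0000]/1.2 = 0.0000. B = V − Δ·S = 0.0000.
(2,1): S=144.0750. Δ = (V_up−V_dn)/(S_up−S_dn) = (92.4925−0.0000)/(216.1125−122.4637) = 0.9877. V = [p*·92.4925 + (1−p*)·0.0000]/1.2 = 41.5030. B = V − Δ·S = -100.7931.
(2,2): S=254.2500. Δ = (V_up−V_dn)/(S_up−S_dn) = (257.7550−92.4925)/(381.3750−216.1125) = 1.0000. V = [p*·257.7550 + (1−p*)·92.4925]/1.2 = 151.2333. B = V − Δ·S = -103.0167.
(1,0): S=96.0500. Δ = (V_up−V_dn)/(S_up−S_dn) = (41.5030−0.0000)/(144.0750−81.6425) = 0.6648. V = [p*·41.5030 + (1−p*)·0.0000]/1.2 = 18.6232. B = V − Δ·S = -45.2277.
(1,1): S=169.5000. Δ = (V_up−V_dn)/(S_up−S_dn) = (151.2333−41.5030)/(254.2500−144.0750) = 0.9960. V = [p*·151.2333 + (1−p*)·41.5030]/1.2 = 83.8238. B = V − Δ·S = -84.9920.
(0,0): S=113.0000. Δ = (V_up−V_dn)/(S_up−S_dn) = (83.8238−18.6232)/(169.5000−96.0500) = 0.8877. V = [p*·83.8238 + (1−p*)·18.6232]/1.2 = 44.7760. B = V − Δ·S = -55.5327.
Sanity check at the root: Δ(0,0)·S0 + B(0,0) reproduces V0 = 44.7760.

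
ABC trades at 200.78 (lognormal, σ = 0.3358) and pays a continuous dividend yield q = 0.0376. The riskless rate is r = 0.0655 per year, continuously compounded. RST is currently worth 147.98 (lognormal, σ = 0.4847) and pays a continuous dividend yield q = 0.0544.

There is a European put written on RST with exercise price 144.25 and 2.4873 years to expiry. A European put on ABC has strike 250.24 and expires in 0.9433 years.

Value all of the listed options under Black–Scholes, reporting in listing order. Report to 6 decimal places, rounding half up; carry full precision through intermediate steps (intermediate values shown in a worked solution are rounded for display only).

[RST put K=144.25]
σ√T = 0.4847·√2.4873 = 0.764429
d₁ = (ln(S/K) + (r−q+σ²/2)T) / (σ√T) = (ln(147.98/144.25) + (0.0655−0.0544+0.4847²/2)·2.4873) / 0.764429 = (0.025529 + 0.319785) / 0.764429 = 0.451728
d₂ = d₁ − σ√T = 0.451728 − 0.764429 = -0.312701
e^{−rT} = 0.849661
e^{−qT} = 0.873446
N(−d₁) = 0.325732,  N(−d₂) = 0.622746
price = K·e^{−rT}·N(−d₂) − S·e^{−qT}·N(−d₁) = 76.325967 − 42.101737 = 34.224230
[ABC put K=250.24]
σ√T = 0.3358·√0.9433 = 0.326141
d₁ = (ln(S/K) + (r−q+σ²/2)T) / (σ√T) = (ln(200.78/250.24) + (0.0655−0.0376+0.3358²/2)·0.9433) / 0.326141 = (-0.220211 + 0.079502) / 0.326141 = -0.431435
d₂ = d₁ − σ√T = -0.431435 − 0.326141 = -0.757576
e^{−rT} = 0.940084
e^{−qT} = 0.965154
N(−d₁) = 0.666924,  N(−d₂) = 0.775648
price = K·e^{−rT}·N(−d₂) − S·e^{−qT}·N(−d₁) = 182.468434 − 129.238847 = 53.229587

price(RST put K=144.25) = 34.224230
price(ABC put K=250.24) = 53.229587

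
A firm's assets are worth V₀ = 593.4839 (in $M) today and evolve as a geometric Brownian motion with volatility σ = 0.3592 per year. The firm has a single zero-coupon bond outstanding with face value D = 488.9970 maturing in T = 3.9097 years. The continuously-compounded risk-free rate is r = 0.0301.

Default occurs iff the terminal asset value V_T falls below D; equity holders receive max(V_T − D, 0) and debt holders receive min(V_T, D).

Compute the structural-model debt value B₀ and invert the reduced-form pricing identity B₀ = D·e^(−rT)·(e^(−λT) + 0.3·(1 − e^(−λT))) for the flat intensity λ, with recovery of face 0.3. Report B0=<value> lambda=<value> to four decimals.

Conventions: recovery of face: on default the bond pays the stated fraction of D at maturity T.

B0=358.6289 lambda=0.0736

Equity is a call on the firm's assets struck at D = 488.9970:
d₁ = [ln(V₀/D) + (r + σ²/2)T] / (σ√T)
   = [ln(593.4839/488.9970) + (0.0301 + 0.5·0.3592²)·3.9097] / (0.3592·√3.9097)
   = [0.193654 + 0.369906] / 0.710245 = 0.793472
d₂ = d₁ − σ√T = 0.793472 − 0.710245 = 0.083227
N(d₁) = 0.786249,  N(d₂) = 0.533165,  e^(−rT) = 0.888979
E₀ = V₀·N(d₁) − D·e^(−rT)·N(d₂)
   = 593.4839·0.786249 − 488.9970·0.888979·0.533165 = 234.854996
B₀ = V₀ − E₀ = 593.4839 − 234.854996 = 358.628904
e^(−λT) = (B₀·e^(rT)/D − 0.3)/(1 − 0.3) = (358.6289·1.124886/488.9970 − 0.3)/0.7 = 0.74998310
λ = −ln(0.74998310)/3.9097 = 0.073587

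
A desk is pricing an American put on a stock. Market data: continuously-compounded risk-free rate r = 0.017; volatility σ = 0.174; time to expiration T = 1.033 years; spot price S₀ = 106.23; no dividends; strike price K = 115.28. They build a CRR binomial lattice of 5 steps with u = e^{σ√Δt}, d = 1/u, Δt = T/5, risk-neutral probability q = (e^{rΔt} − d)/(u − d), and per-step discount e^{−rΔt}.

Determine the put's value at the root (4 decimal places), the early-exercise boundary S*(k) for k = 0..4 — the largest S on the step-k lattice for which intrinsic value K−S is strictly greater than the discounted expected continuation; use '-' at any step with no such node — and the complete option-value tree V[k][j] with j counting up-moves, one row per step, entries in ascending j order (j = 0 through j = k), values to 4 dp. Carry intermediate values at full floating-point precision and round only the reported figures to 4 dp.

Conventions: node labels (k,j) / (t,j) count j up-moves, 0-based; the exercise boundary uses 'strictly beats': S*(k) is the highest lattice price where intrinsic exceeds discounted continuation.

params: Δt=0.20660 u=1.08230 d=0.92396 q=0.50246 e^(-rΔt)=0.99649
t_5 payoffs: 43.7467 31.4878 17.1279 0.3072 0.0000 0.0000
t_4: node(4,0) S=77.4205 payoff=37.8595 vs cont=37.4553 → 37.8595 [stop]  node(4,1) S=90.6884 payoff=24.5916 vs cont=24.1874 → 24.5916 [stop]  node(4,2) S=106.2300 payoff=9.0500 vs cont=8.6458 → 9.0500 [stop]  node(4,3) S=124.4351 payoff=0.0000 vs cont=0.1523 → 0.1523 [wait]  node(4,4) S=145.7600 payoff=0.0000 vs cont=0.0000 → 0.0000 [wait]  ⇒ S*(4)=106.2300
t_3: node(3,0) S=83.7922 payoff=31.4878 vs cont=31.0836 → 31.4878 [stop]  node(3,1) S=98.1521 payoff=17.1279 vs cont=16.7238 → 17.1279 [stop]  node(3,2) S=114.9728 payoff=0.3072 vs cont=4.5632 → 4.5632 [wait]  node(3,3) S=134.6761 payoff=0.0000 vs cont=0.0755 → 0.0755 [wait]  ⇒ S*(3)=98.1521
t_2: node(2,0) S=90.6884 payoff=24.5916 vs cont=24.1874 → 24.5916 [stop]  node(2,1) S=106.2300 payoff=9.0500 vs cont=10.7768 → 10.7768 [wait]  node(2,2) S=124.4351 payoff=0.0000 vs cont=2.3003 → 2.3003 [wait]  ⇒ S*(2)=90.6884
t_1: node(1,0) S=98.1521 payoff=17.1279 vs cont=17.5884 → 17.5884 [wait]  node(1,1) S=114.9728 payoff=0.3072 vs cont=6.4948 → 6.4948 [wait]  ⇒ S*(1)=-
t_0: node(0,0) S=106.2300 payoff=9.0500 vs cont=11.9722 → 11.9722 [wait]  ⇒ S*(0)=-

price = 11.9722
boundary = - - 90.6884 98.1521 106.2300
tree:
11.9722
17.5884 6.4948
24.5916 10.7768 2.3003
31.4878 17.1279 4.5632 0.0755
37.8595 24.5916 9.0500 0.1523 0.0000
43.7467 31.4878 17.1279 0.3072 0.0000 0.0000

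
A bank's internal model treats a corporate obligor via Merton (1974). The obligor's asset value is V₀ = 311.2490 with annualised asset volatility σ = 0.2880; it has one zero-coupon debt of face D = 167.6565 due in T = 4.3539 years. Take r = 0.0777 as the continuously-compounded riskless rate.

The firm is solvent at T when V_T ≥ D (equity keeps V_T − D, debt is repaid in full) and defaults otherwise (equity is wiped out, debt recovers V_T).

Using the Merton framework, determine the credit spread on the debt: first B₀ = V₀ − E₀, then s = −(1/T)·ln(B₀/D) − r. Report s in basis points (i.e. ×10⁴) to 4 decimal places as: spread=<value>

spread=51.5446

Apply the equity-as-call identities (strike 167.6565, horizon 4.3539 years):
d₁ = [ln(V₀/D) + (r + σ²/2)T] / (σ√T)
   = [ln(311.2490/167.6565) + (0.0777 + 0.5·0.2880²)·4.3539] / (0.2880·√4.3539)
   = [0.618676 + 0.518863] / 0.600941 = 1.892930
d₂ = d₁ − σ√T = 1.892930 − 0.600941 = 1.291989
N(d₁) = 0.970816,  N(d₂) = 0.901820,  e^(−rT) = 0.712983
E₀ = V₀·N(d₁) − D·e^(−rT)·N(d₂)
   = 311.2490·0.970816 − 167.6565·0.712983·0.901820 = 194.365559
B₀ = V₀ − E₀ = 311.2490 − 194.365559 = 116.883441
spread = −(1/T)·ln(B₀/D) − r = −(1/4.3539)·ln(116.883441/167.6565) − 0.0777 = 0.00515446
in basis points: 0.00515446 × 10⁴ = 51.5446 bp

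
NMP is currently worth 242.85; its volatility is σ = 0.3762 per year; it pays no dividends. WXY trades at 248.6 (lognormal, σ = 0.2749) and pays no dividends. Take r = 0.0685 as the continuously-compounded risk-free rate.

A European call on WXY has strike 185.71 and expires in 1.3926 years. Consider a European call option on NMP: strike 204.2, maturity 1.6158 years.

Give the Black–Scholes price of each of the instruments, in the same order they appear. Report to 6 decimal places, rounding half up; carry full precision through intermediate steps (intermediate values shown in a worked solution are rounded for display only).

price(WXY call K=185.71) = 83.534823
price(NMP call K=204.2) = 76.947428

[WXY call K=185.71]
σ√T = 0.2749·√1.3926 = 0.324405
d₁ = (ln(S/K) + (r+σ²/2)T) / (σ√T) = (ln(248.6/185.71) + (0.0685+0.2749²/2)·1.3926) / 0.324405 = (0.291659 + 0.148012) / 0.324405 = 1.355315
d₂ = d₁ − σ√T = 1.355315 − 0.324405 = 1.030910
e^{−rT} = 0.909016
N(d₁) = 0.912341,  N(d₂) = 0.848708
price = S·N(d₁) − K·e^{−rT}·N(d₂) = 226.808069 − 143.273246 = 83.534823
[NMP call K=204.2]
σ√T = 0.3762·√1.6158 = 0.478203
d₁ = (ln(S/K) + (r+σ²/2)T) / (σ√T) = (ln(242.85/204.2) + (0.0685+0.3762²/2)·1.6158) / 0.478203 = (0.173344 + 0.225022) / 0.478203 = 0.833046
d₂ = d₁ − σ√T = 0.833046 − 0.478203 = 0.354843
e^{−rT} = 0.895223
N(d₁) = 0.797591,  N(d₂) = 0.638646
price = S·N(d₁) − K·e^{−rT}·N(d₂) = 193.694908 − 116.747480 = 76.947428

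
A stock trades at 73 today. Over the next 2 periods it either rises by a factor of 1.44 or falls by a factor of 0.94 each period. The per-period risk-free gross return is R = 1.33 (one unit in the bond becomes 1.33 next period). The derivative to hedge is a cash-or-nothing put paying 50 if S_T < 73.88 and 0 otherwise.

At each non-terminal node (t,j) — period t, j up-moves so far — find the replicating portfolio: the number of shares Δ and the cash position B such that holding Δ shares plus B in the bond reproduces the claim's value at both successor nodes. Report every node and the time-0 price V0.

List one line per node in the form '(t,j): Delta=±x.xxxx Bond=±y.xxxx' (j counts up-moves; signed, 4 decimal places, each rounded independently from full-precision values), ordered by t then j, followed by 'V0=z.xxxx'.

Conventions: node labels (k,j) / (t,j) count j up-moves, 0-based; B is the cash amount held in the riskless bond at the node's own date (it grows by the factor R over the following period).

(0,0): Delta=-0.2266 Bond=17.9094
(1,0): Delta=-1.4573 Bond=108.2707
(1,1): Delta=0.0000 Bond=0.0000
V0=1.3681

Arbitrage-free pricing uses the up-move probability p* = (R−d)/(u−d) = 0.7800, discounting each step at R = 1.33.
Payoffs at expiry: V(2,0)=50.0000, V(2,1)=0.0000, V(2,2)=0.0000
Node (1,0) S=68.6200: V=(p*·0.0000+(1−p*)·50.0000)/1.33=8.2707; Δ=(0.0000−50.0000)/(98.8128−64.5028)=-1.4573; B=V−Δ·S=108.2707
Node (1,1) S=105.1200: V=(p*·0.0000+(1−p*)·0.0000)/1.33=0.0000; Δ=(0.0000−0.0000)/(151.3728−98.8128)=0.0000; B=V−Δ·S=0.0000
Node (0,0) S=73.0000: V=(p*·0.0000+(1−p*)·8.2707)/1.33=1.3681; Δ=(0.0000−8.2707)/(105.1200−68.6200)=-0.2266; B=V−Δ·S=17.9094
Verification: the root portfolio costs Δ(0,0)·S0 + B(0,0) = 1.3681, matching V0.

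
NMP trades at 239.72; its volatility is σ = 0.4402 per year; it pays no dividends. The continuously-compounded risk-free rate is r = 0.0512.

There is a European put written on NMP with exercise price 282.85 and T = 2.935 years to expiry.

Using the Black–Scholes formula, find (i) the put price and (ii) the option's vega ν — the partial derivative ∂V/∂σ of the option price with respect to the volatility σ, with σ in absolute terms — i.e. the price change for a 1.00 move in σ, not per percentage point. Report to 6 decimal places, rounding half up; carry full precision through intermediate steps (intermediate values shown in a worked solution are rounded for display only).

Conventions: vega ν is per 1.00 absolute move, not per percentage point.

σ√T = 0.4402·√2.935 = 0.754144
d₁ = (ln(S/K) + (r+σ²/2)T) / (σ√T) = (ln(239.72/282.85) + (0.0512+0.4402²/2)·2.935) / 0.754144 = (-0.165445 + 0.434638) / 0.754144 = 0.356952
d₂ = d₁ − σ√T = 0.356952 − 0.754144 = -0.397192
e^{−rT} = 0.860474
N(−d₁) = 0.360564,  N(−d₂) = 0.654387
Put price V = K·e^{−rT}·N(−d₂) − S·N(−d₁) = 159.267980 − 86.434359 = 72.833621
φ(d₁) = (1/√(2π))·e^{−d₁²/2} = 0.374319
ν = S·φ(d₁)·√T = 153.727162

price = 72.833621
ν = 153.727162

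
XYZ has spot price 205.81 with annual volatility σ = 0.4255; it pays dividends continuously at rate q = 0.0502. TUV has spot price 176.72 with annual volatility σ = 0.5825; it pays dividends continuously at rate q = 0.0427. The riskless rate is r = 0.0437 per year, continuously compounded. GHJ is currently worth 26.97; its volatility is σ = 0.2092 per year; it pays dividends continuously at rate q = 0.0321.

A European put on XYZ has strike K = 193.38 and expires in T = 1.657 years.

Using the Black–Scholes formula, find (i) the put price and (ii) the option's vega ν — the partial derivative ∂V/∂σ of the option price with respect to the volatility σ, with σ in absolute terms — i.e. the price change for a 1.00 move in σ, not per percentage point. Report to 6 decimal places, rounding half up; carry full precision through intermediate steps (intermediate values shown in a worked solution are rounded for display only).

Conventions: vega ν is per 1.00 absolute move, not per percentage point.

price = 35.260558
ν = 90.890011

σ√T = 0.4255·√1.657 = 0.547723
d₁ = (ln(S/K) + (r−q+σ²/2)T) / (σ√T) = (ln(205.81/193.38) + (0.0437−0.0502+0.4255²/2)·1.657) / 0.547723 = (0.062296 + 0.139230) / 0.547723 = 0.367934
d₂ = d₁ − σ√T = 0.367934 − 0.547723 = -0.179789
e^{−rT} = 0.930149
e^{−qT} = 0.920184
N(−d₁) = 0.356461,  N(−d₂) = 0.571341
Put price V = K·e^{−rT}·N(−d₂) − S·e^{−qT}·N(−d₁) = 102.768289 − 67.507731 = 35.260558
φ(d₁) = (1/√(2π))·e^{−d₁²/2} = 0.372832
ν = S·e^{−qT}·φ(d₁)·√T = 90.890011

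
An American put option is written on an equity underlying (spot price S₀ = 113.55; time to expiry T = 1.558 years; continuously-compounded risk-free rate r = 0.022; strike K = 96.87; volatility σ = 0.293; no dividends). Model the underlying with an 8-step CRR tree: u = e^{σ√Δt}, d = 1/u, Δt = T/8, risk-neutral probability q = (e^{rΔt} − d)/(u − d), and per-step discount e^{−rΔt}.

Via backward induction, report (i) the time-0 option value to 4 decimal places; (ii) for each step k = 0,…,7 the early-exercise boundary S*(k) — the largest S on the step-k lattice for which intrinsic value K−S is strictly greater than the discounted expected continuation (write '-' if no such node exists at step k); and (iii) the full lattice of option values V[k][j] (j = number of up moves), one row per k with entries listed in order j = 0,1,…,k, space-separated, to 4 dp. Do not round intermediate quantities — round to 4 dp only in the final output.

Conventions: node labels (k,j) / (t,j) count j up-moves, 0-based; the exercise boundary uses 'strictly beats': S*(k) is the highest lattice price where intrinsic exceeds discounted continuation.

Δt=0.19475, u=1.13803, d=0.87871, q=0.48428, disc=e^(-rΔt)=0.99572
k=8 terminal: V=max(K-S,0) → 56.5106 44.5997 29.1735 9.1948 0.0000 0.0000 0.0000 0.0000 0.0000
k=7: j=0 S=45.9304 intr=50.9396 cont=50.5255 V=50.9396[EX]; j=1 S=59.4854 intr=37.3846 cont=36.9704 V=37.3846[EX]; j=2 S=77.0409 intr=19.8291 cont=19.4150 V=19.8291[EX]; j=3 S=99.7773 intr=0.0000 cont=4.7217 V=4.7217[hold]; j=4 S=129.2238 intr=0.0000 cont=0.0000 V=0.0000[hold]; j=5 S=167.3605 intr=0.0000 cont=0.0000 V=0.0000[hold]; j=6 S=216.7522 intr=0.0000 cont=0.0000 V=0.0000[hold]; j=7 S=280.7205 intr=0.0000 cont=0.0000 V=0.0000[hold]  S*(7)=77.0409
k=6: j=0 S=52.2703 intr=44.5997 cont=44.1855 V=44.5997[EX]; j=1 S=67.6965 intr=29.1735 cont=28.7594 V=29.1735[EX]; j=2 S=87.6752 intr=9.1948 cont=12.4595 V=12.4595[hold]; j=3 S=113.5500 intr=0.0000 cont=2.4247 V=2.4247[hold]; j=4 S=147.0611 intr=0.0000 cont=0.0000 V=0.0000[hold]; j=5 S=190.4620 intr=0.0000 cont=0.0000 V=0.0000[hold]; j=6 S=246.6714 intr=0.0000 cont=0.0000 V=0.0000[hold]  S*(6)=67.6965
k=5: j=0 S=59.4854 intr=37.3846 cont=36.9704 V=37.3846[EX]; j=1 S=77.0409 intr=19.8291 cont=20.9892 V=20.9892[hold]; j=2 S=99.7773 intr=0.0000 cont=7.5674 V=7.5674[hold]; j=3 S=129.2238 intr=0.0000 cont=1.2451 V=1.2451[hold]; j=4 S=167.3605 intr=0.0000 cont=0.0000 V=0.0000[hold]; j=5 S=216.7522 intr=0.0000 cont=0.0000 V=0.0000[hold]  S*(5)=59.4854
k=4: j=0 S=67.6965 intr=29.1735 cont=29.3188 V=29.3188[hold]; j=1 S=87.6752 intr=9.1948 cont=14.4274 V=14.4274[hold]; j=2 S=113.5500 intr=0.0000 cont=4.4864 V=4.4864[hold]; j=3 S=147.0611 intr=0.0000 cont=0.6394 V=0.6394[hold]; j=4 S=190.4620 intr=0.0000 cont=0.0000 V=0.0000[hold]  S*(4)=-
k=3: j=0 S=77.0409 intr=19.8291 cont=22.0127 V=22.0127[hold]; j=1 S=99.7773 intr=0.0000 cont=9.5721 V=9.5721[hold]; j=2 S=129.2238 intr=0.0000 cont=2.6122 V=2.6122[hold]; j=3 S=167.3605 intr=0.0000 cont=0.3283 V=0.3283[hold]  S*(3)=-
k=2: j=0 S=87.6752 intr=9.1948 cont=15.9196 V=15.9196[hold]; j=1 S=113.5500 intr=0.0000 cont=6.1750 V=6.1750[hold]; j=2 S=147.0611 intr=0.0000 cont=1.4997 V=1.4997[hold]  S*(2)=-
k=1: j=0 S=99.7773 intr=0.0000 cont=11.1527 V=11.1527[hold]; j=1 S=129.2238 intr=0.0000 cont=3.8942 V=3.8942[hold]  S*(1)=-
k=0: j=0 S=113.5500 intr=0.0000 cont=7.6049 V=7.6049[hold]  S*(0)=-

price = 7.6049
boundary = - - - - - 59.4854 67.6965 77.0409
tree:
7.6049
11.1527 3.8942
15.9196 6.1750 1.4997
22.0127 9.5721 2.6122 0.3283
29.3188 14.4274 4.4864 0.6394 0.0000
37.3846 20.9892 7.5674 1.2451 0.0000 0.0000
44.5997 29.1735 12.4595 2.4247 0.0000 0.0000 0.0000
50.9396 37.3846 19.8291 4.7217 0.0000 0.0000 0.0000 0.0000
56.5106 44.5997 29.1735 9.1948 0.0000 0.0000 0.0000 0.0000 0.0000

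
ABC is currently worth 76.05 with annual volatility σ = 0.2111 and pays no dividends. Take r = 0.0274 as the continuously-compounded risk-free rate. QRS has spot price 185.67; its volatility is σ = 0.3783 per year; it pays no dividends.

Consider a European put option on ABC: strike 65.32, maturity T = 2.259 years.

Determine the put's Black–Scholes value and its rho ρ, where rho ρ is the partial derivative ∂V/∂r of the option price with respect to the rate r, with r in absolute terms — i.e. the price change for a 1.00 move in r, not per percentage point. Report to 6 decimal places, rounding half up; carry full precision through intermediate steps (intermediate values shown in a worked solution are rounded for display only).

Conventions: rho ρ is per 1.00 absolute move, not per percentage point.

σ√T = 0.2111·√2.259 = 0.317283
d₁ = (ln(S/K) + (r+σ²/2)T) / (σ√T) = (ln(76.05/65.32) + (0.0274+0.2111²/2)·2.259) / 0.317283 = (0.152093 + 0.112231) / 0.317283 = 0.833085
d₂ = d₁ − σ√T = 0.833085 − 0.317283 = 0.515803
e^{−rT} = 0.939980
N(−d₁) = 0.202398,  N(−d₂) = 0.302996
Put price V = K·e^{−rT}·N(−d₂) − S·N(−d₁) = 18.603813 − 15.392394 = 3.211419
ρ = −K·T·e^{−rT}·N(−d₂) = -42.026013

price = 3.211419
ρ = -42.026013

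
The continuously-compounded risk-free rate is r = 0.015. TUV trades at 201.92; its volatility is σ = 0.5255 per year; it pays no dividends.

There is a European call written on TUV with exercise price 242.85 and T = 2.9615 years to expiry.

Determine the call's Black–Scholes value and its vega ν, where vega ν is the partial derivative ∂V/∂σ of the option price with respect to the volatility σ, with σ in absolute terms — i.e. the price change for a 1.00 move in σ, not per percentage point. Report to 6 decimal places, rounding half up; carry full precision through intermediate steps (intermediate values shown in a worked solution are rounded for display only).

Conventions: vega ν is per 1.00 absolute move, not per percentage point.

σ√T = 0.5255·√2.9615 = 0.904333
d₁ = (ln(S/K) + (r+σ²/2)T) / (σ√T) = (ln(201.92/242.85) + (0.015+0.5255²/2)·2.9615) / 0.904333 = (-0.184572 + 0.453332) / 0.904333 = 0.297191
d₂ = d₁ − σ√T = 0.297191 − 0.904333 = -0.607143
e^{−rT} = 0.956550
N(d₁) = 0.616840,  N(d₂) = 0.271878
Call price V = S·N(d₁) − K·e^{−rT}·N(d₂) = 124.552249 − 63.156774 = 61.395474
φ(d₁) = (1/√(2π))·e^{−d₁²/2} = 0.381708
ν = S·φ(d₁)·√T = 132.637495

price = 61.395474
ν = 132.637495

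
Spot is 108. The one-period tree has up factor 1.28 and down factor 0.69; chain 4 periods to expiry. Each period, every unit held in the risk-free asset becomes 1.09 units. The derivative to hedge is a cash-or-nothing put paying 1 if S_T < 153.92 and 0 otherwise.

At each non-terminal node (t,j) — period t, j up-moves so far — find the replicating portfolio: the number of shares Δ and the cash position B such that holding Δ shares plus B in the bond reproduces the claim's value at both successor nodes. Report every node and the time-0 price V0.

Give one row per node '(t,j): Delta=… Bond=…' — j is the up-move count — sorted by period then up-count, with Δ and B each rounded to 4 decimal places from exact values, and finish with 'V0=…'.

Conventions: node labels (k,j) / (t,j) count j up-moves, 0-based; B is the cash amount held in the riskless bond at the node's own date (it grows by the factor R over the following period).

(0,0): Delta=-0.0054 Bond=0.8556
(1,0): Delta=-0.0088 Bond=1.1873
(1,1): Delta=-0.0045 Bond=0.8116
(2,0): Delta=0.0000 Bond=0.8417
(2,1): Delta=-0.0111 Bond=1.5090
(2,2): Delta=-0.0028 Bond=0.5880
(3,0): Delta=0.0000 Bond=0.9174
(3,1): Delta=0.0000 Bond=0.9174
(3,2): Delta=-0.0139 Bond=1.9904
(3,3): Delta=0.0000 Bond=0.0000
V0=0.2744

Risk-neutral probability p* = (R−d)/(u−d) = (1.09−0.69)/(1.28−0.69) = 0.6780.
Payoffs at expiry: V(4,0)=1.0000, V(4,1)=1.0000, V(4,2)=1.0000, V(4,3)=0.0000, V(4,4)=0.0000
(3,0): S=35.4790. Δ = (V_up−V_dn)/(S_up−S_dn) = (1.0000−1.0000)/(45.4131−24.4805) = 0.0000. V = [p*·1.0000 + (1−p*)·1.0000]/1.09 = 0.9174. B = V − Δ·S = 0.9174.
(3,1): S=65.8161. Δ = (V_up−V_dn)/(S_up−S_dn) = (1.0000−1.0000)/(84.2446−45.4131) = 0.0000. V = [p*·1.0000 + (1−p*)·1.0000]/1.09 = 0.9174. B = V − Δ·S = 0.9174.
(3,2): S=122.0936. Δ = (V_up−V_dn)/(S_up−S_dn) = (0.0000−1.0000)/(156.2798−84.2446) = -0.0139. V = [p*·0.0000 + (1−p*)·1.0000]/1.09 = 0.2954. B = V − Δ·S = 1.9904.
(3,3): S=226.4924. Δ = (V_up−V_dn)/(S_up−S_dn) = (0.0000−0.0000)/(289.9103−156.2798) = 0.0000. V = [p*·0.0000 + (1−p*)·0.0000]/1.09 = 0.0000. B = V − Δ·S = 0.0000.
(2,0): S=51.4188. Δ = (V_up−V_dn)/(S_up−S_dn) = (0.9174−0.9174)/(65.8161−35.4790) = 0.0000. V = [p*·0.9174 + (1−p*)·0.9174]/1.09 = 0.8417. B = V − Δ·S = 0.8417.
(2,1): S=95.3856. Δ = (V_up−V_dn)/(S_up−S_dn) = (0.2954−0.9174)/(122.0936−65.8161) = -0.0111. V = [p*·0.2954 + (1−p*)·0.9174]/1.09 = 0.4548. B = V − Δ·S = 1.5090.
(2,2): S=176.9472. Δ = (V_up−V_dn)/(S_up−S_dn) = (0.0000−0.2954)/(226.4924−122.0936) = -0.0028. V = [p*·0.0000 + (1−p*)·0.2954]/1.09 = 0.0873. B = V − Δ·S = 0.5880.
(1,0): S=74.5200. Δ = (V_up−V_dn)/(S_up−S_dn) = (0.4548−0.8417)/(95.3856−51.4188) = -0.0088. V = [p*·0.4548 + (1−p*)·0.8417]/1.09 = 0.5316. B = V − Δ·S = 1.1873.
(1,1): S=138.2400. Δ = (V_up−V_dn)/(S_up−S_dn) = (0.0873−0.4548)/(176.9472−95.3856) = -0.0045. V = [p*·0.0873 + (1−p*)·0.4548]/1.09 = 0.1887. B = V − Δ·S = 0.8116.
(0,0): S=108.0000. Δ = (V_up−V_dn)/(S_up−S_dn) = (0.1887−0.5316)/(138.2400−74.5200) = -0.0054. V = [p*·0.1887 + (1−p*)·0.5316]/1.09 = 0.2744. B = V − Δ·S = 0.8556.
Sanity check at the root: Δ(0,0)·S0 + B(0,0) reproduces V0 = 0.2744.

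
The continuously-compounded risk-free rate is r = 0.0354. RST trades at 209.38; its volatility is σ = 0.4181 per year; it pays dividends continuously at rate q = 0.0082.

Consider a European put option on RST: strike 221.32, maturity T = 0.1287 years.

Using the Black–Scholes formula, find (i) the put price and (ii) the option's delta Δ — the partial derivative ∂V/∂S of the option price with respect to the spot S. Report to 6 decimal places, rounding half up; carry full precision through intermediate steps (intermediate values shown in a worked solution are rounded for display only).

σ√T = 0.4181·√0.1287 = 0.149992
d₁ = (ln(S/K) + (r−q+σ²/2)T) / (σ√T) = (ln(209.38/221.32) + (0.0354−0.0082+0.4181²/2)·0.1287) / 0.149992 = (-0.055459 + 0.014750) / 0.149992 = -0.271409
d₂ = d₁ − σ√T = -0.271409 − 0.149992 = -0.421402
e^{−rT} = 0.995454
e^{−qT} = 0.998945
N(−d₁) = 0.606962,  N(−d₂) = 0.663269
Put price V = K·e^{−rT}·N(−d₂) − S·e^{−qT}·N(−d₁) = 146.127439 − 126.951616 = 19.175823
Δ = −e^{−qT}·N(−d₁) = -0.606322

price = 19.175823
Δ = -0.606322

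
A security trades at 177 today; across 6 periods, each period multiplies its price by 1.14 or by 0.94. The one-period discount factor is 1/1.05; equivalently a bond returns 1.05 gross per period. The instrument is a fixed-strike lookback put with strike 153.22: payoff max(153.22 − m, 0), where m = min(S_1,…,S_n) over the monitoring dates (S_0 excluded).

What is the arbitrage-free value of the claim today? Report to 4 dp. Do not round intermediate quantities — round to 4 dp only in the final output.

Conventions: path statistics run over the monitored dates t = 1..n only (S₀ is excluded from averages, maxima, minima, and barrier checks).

price = 0.9710

Under the martingale measure an up-move has probability p* = 0.5500; value the claim as the probability-weighted average of per-path payoffs, discounted 6 periods at R = 1.05.
Enumerate all 2^6 = 64 price paths (U = up ×1.14, D = down ×0.94); each path with k up-moves has probability p*^k·(1−p*)^(6−k).
DDDDDD: m=122.1070, payoff=31.1130, prob=0.008304
UDDDDD: m=148.0872, payoff=5.1328, prob=0.010149
DUDDDD: m=148.0872, payoff=5.1328, prob=0.010149
UUDDDD: m=179.5951, payoff=0.0000, prob=0.012404
DDUDDD: m=148.0872, payoff=5.1328, prob=0.010149
UDUDDD: m=179.5951, payoff=0.0000, prob=0.012404
DUUDDD: m=166.3800, payoff=0.0000, prob=0.012404
UUUDDD: m=201.7800, payoff=0.0000, prob=0.015161
DDDUDD: m=147.0134, payoff=6.2066, prob=0.010149
UDDUDD: m=178.2928, payoff=0.0000, prob=0.012404
DUDUDD: m=166.3800, payoff=0.0000, prob=0.012404
UUDUDD: m=201.7800, payoff=0.0000, prob=0.015161
DDUUDD: m=156.3972, payoff=0.0000, prob=0.012404
UDUUDD: m=189.6732, payoff=0.0000, prob=0.015161
DUUUDD: m=166.3800, payoff=0.0000, prob=0.015161
UUUUDD: m=201.7800, payoff=0.0000, prob=0.018530
DDDDUD: m=138.1926, payoff=15.0274, prob=0.010149
UDDDUD: m=167.5952, payoff=0.0000, prob=0.012404
DUDDUD: m=166.3800, payoff=0.0000, prob=0.012404
UUDDUD: m=201.7800, payoff=0.0000, prob=0.015161
DDUDUD: m=156.3972, payoff=0.0000, prob=0.012404
UDUDUD: m=189.6732, payoff=0.0000, prob=0.015161
DUUDUD: m=166.3800, payoff=0.0000, prob=0.015161
UUUDUD: m=201.7800, payoff=0.0000, prob=0.018530
DDDUUD: m=147.0134, payoff=6.2066, prob=0.012404
UDDUUD: m=178.2928, payoff=0.0000, prob=0.015161
DUDUUD: m=166.3800, payoff=0.0000, prob=0.015161
UUDUUD: m=201.7800, payoff=0.0000, prob=0.018530
DDUUUD: m=156.3972, payoff=0.0000, prob=0.015161
UDUUUD: m=189.6732, payoff=0.0000, prob=0.018530
DUUUUD: m=166.3800, payoff=0.0000, prob=0.018530
UUUUUD: m=201.7800, payoff=0.0000, prob=0.022648
DDDDDU: m=129.9010, payoff=23.3190, prob=0.010149
UDDDDU: m=157.5395, payoff=0.0000, prob=0.012404
DUDDDU: m=157.5395, payoff=0.0000, prob=0.012404
UUDDDU: m=191.0586, payoff=0.0000, prob=0.015161
DDUDDU: m=156.3972, payoff=0.0000, prob=0.012404
UDUDDU: m=189.6732, payoff=0.0000, prob=0.015161
DUUDDU: m=166.3800, payoff=0.0000, prob=0.015161
UUUDDU: m=201.7800, payoff=0.0000, prob=0.018530
DDDUDU: m=147.0134, payoff=6.2066, prob=0.012404
UDDUDU: m=178.2928, payoff=0.0000, prob=0.015161
DUDUDU: m=166.3800, payoff=0.0000, prob=0.015161
UUDUDU: m=201.7800, payoff=0.0000, prob=0.018530
DDUUDU: m=156.3972, payoff=0.0000, prob=0.015161
UDUUDU: m=189.6732, payoff=0.0000, prob=0.018530
DUUUDU: m=166.3800, payoff=0.0000, prob=0.018530
UUUUDU: m=201.7800, payoff=0.0000, prob=0.022648
DDDDUU: m=138.1926, payoff=15.0274, prob=0.012404
UDDDUU: m=167.5952, payoff=0.0000, prob=0.015161
DUDDUU: m=166.3800, payoff=0.0000, prob=0.015161
UUDDUU: m=201.7800, payoff=0.0000, prob=0.018530
DDUDUU: m=156.3972, payoff=0.0000, prob=0.015161
UDUDUU: m=189.6732, payoff=0.0000, prob=0.018530
DUUDUU: m=166.3800, payoff=0.0000, prob=0.018530
UUUDUU: m=201.7800, payoff=0.0000, prob=0.022648
DDDUUU: m=147.0134, payoff=6.2066, prob=0.015161
UDDUUU: m=178.2928, payoff=0.0000, prob=0.018530
DUDUUU: m=166.3800, payoff=0.0000, prob=0.018530
UUDUUU: m=201.7800, payoff=0.0000, prob=0.022648
DDUUUU: m=156.3972, payoff=0.0000, prob=0.018530
UDUUUU: m=189.6732, payoff=0.0000, prob=0.022648
DUUUUU: m=166.3800, payoff=0.0000, prob=0.022648
UUUUUU: m=201.7800, payoff=0.0000, prob=0.027681
Price = Σ prob·payoff / R^6 = 1.301290 / 1.340096 = 0.9710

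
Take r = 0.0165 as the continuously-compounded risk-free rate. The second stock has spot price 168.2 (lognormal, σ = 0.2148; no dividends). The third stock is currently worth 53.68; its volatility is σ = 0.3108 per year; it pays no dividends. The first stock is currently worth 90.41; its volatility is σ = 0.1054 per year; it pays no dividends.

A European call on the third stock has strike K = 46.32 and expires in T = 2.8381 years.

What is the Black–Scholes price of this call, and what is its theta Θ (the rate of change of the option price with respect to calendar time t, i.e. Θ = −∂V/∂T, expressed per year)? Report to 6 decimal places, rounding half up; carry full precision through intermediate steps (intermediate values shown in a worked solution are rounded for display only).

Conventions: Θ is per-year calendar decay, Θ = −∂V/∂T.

σ√T = 0.3108·√2.8381 = 0.523594
d₁ = (ln(S/K) + (r+σ²/2)T) / (σ√T) = (ln(53.68/46.32) + (0.0165+0.3108²/2)·2.8381) / 0.523594 = (0.147467 + 0.183904) / 0.523594 = 0.632877
d₂ = d₁ − σ√T = 0.632877 − 0.523594 = 0.109283
e^{−rT} = 0.954251
N(d₁) = 0.736593,  N(d₂) = 0.543511
Call price V = S·N(d₁) − K·e^{−rT}·N(d₂) = 39.540314 − 24.023672 = 15.516642
φ(d₁) = (1/√(2π))·e^{−d₁²/2} = 0.326539
Θ = −S·φ(d₁)·σ/(2√T) − r·K·e^{−rT}·N(d₂) = −1.616907 − 0.396391 = -2.013298

price = 15.516642
Θ = -2.013298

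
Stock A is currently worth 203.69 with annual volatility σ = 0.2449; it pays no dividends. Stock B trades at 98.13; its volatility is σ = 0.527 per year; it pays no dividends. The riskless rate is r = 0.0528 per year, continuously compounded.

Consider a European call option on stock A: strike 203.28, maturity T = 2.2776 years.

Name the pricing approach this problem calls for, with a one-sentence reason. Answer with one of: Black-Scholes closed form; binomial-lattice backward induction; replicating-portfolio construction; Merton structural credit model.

framework: Black-Scholes closed form

Key observation: the instrument is a plain European call (strike 203.28) on a lognormal asset; the exact continuous-time formula applies directly.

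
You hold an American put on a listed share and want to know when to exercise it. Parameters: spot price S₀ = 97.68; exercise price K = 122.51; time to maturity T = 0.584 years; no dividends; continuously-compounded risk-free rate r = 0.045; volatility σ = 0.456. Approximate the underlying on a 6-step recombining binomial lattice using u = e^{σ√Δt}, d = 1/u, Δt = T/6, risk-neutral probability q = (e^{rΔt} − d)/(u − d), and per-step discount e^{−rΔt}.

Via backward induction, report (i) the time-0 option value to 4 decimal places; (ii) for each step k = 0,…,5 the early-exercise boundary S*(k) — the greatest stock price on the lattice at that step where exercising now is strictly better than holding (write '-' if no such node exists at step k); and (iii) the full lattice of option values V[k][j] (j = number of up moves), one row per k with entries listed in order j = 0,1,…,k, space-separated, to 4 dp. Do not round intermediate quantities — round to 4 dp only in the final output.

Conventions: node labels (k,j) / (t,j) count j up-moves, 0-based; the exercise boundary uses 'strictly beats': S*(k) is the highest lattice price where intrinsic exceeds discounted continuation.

Δt=0.09733  u=1.15288  d=0.86739  q=0.47987  discount=0.99563
step 6 (expiry): payoffs max(K−S,0) = 80.9095 67.2173 49.0186 24.8300 0.0000 0.0000 0.0000
step 5: (k=5,j=0): S=47.9604, K−S=74.5496, hold=74.0142 ⇒ V=74.5496 exercise | (k=5,j=1): S=63.7459, K−S=58.7641, hold=58.2287 ⇒ V=58.7641 exercise | (k=5,j=2): S=84.7269, K−S=37.7831, hold=37.2477 ⇒ V=37.7831 exercise | (k=5,j=3): S=112.6134, K−S=9.8966, hold=12.8584 ⇒ V=12.8584 continue | (k=5,j=4): S=149.6785, K−S=0.0000, hold=0.0000 ⇒ V=0.0000 continue | (k=5,j=5): S=198.9429, K−S=0.0000, hold=0.0000 ⇒ V=0.0000 continue  boundary S*=84.7269
step 4: (k=4,j=0): S=55.2927, K−S=67.2173, hold=66.6819 ⇒ V=67.2173 exercise | (k=4,j=1): S=73.4914, K−S=49.0186, hold=48.4832 ⇒ V=49.0186 exercise | (k=4,j=2): S=97.6800, K−S=24.8300, hold=25.7097 ⇒ V=25.7097 continue | (k=4,j=3): S=129.8299, K−S=0.0000, hold=6.6588 ⇒ V=6.6588 continue | (k=4,j=4): S=172.5615, K−S=0.0000, hold=0.0000 ⇒ V=0.0000 continue  boundary S*=73.4914
step 3: (k=3,j=0): S=63.7459, K−S=58.7641, hold=58.2287 ⇒ V=58.7641 exercise | (k=3,j=1): S=84.7269, K−S=37.7831, hold=37.6680 ⇒ V=37.7831 exercise | (k=3,j=2): S=112.6134, K−S=9.8966, hold=16.4953 ⇒ V=16.4953 continue | (k=3,j=3): S=149.6785, K−S=0.0000, hold=3.4483 ⇒ V=3.4483 continue  boundary S*=84.7269
step 2: (k=2,j=0): S=73.4914, K−S=49.0186, hold=48.4832 ⇒ V=49.0186 exercise | (k=2,j=1): S=97.6800, K−S=24.8300, hold=27.4473 ⇒ V=27.4473 continue | (k=2,j=2): S=129.8299, K−S=0.0000, hold=10.1897 ⇒ V=10.1897 continue  boundary S*=73.4914
step 1: (k=1,j=0): S=84.7269, K−S=37.7831, hold=38.4982 ⇒ V=38.4982 continue | (k=1,j=1): S=112.6134, K−S=9.8966, hold=19.0822 ⇒ V=19.0822 continue  boundary S*=-
step 0: (k=0,j=0): S=97.6800, K−S=24.8300, hold=29.0535 ⇒ V=29.0535 continue  boundary S*=-

price = 29.0535
boundary = - - 73.4914 84.7269 73.4914 84.7269
tree:
29.0535
38.4982 19.0822
49.0186 27.4473 10.1897
58.7641 37.7831 16.4953 3.4483
67.2173 49.0186 25.7097 6.6588 0.0000
74.5496 58.7641 37.7831 12.8584 0.0000 0.0000
80.9095 67.2173 49.0186 24.8300 0.0000 0.0000 0.0000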